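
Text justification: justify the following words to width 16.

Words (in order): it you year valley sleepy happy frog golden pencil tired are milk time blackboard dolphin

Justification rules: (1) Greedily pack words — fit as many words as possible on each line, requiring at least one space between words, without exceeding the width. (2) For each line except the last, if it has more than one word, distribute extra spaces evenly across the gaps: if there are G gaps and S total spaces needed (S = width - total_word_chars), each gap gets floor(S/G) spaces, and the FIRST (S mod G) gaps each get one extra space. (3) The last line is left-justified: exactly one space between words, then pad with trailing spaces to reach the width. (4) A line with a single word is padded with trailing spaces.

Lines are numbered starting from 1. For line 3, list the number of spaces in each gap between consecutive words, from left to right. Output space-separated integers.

Answer: 7

Derivation:
Line 1: ['it', 'you', 'year'] (min_width=11, slack=5)
Line 2: ['valley', 'sleepy'] (min_width=13, slack=3)
Line 3: ['happy', 'frog'] (min_width=10, slack=6)
Line 4: ['golden', 'pencil'] (min_width=13, slack=3)
Line 5: ['tired', 'are', 'milk'] (min_width=14, slack=2)
Line 6: ['time', 'blackboard'] (min_width=15, slack=1)
Line 7: ['dolphin'] (min_width=7, slack=9)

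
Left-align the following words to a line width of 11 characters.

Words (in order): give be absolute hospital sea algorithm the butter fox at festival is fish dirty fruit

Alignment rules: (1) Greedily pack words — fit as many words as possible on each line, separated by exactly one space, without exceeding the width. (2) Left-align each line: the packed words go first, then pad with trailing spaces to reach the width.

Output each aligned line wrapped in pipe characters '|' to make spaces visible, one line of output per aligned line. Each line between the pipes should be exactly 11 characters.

Answer: |give be    |
|absolute   |
|hospital   |
|sea        |
|algorithm  |
|the butter |
|fox at     |
|festival is|
|fish dirty |
|fruit      |

Derivation:
Line 1: ['give', 'be'] (min_width=7, slack=4)
Line 2: ['absolute'] (min_width=8, slack=3)
Line 3: ['hospital'] (min_width=8, slack=3)
Line 4: ['sea'] (min_width=3, slack=8)
Line 5: ['algorithm'] (min_width=9, slack=2)
Line 6: ['the', 'butter'] (min_width=10, slack=1)
Line 7: ['fox', 'at'] (min_width=6, slack=5)
Line 8: ['festival', 'is'] (min_width=11, slack=0)
Line 9: ['fish', 'dirty'] (min_width=10, slack=1)
Line 10: ['fruit'] (min_width=5, slack=6)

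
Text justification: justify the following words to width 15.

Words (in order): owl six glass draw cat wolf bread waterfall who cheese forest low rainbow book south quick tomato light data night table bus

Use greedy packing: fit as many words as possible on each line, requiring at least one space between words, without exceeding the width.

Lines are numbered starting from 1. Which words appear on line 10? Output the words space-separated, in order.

Answer: table bus

Derivation:
Line 1: ['owl', 'six', 'glass'] (min_width=13, slack=2)
Line 2: ['draw', 'cat', 'wolf'] (min_width=13, slack=2)
Line 3: ['bread', 'waterfall'] (min_width=15, slack=0)
Line 4: ['who', 'cheese'] (min_width=10, slack=5)
Line 5: ['forest', 'low'] (min_width=10, slack=5)
Line 6: ['rainbow', 'book'] (min_width=12, slack=3)
Line 7: ['south', 'quick'] (min_width=11, slack=4)
Line 8: ['tomato', 'light'] (min_width=12, slack=3)
Line 9: ['data', 'night'] (min_width=10, slack=5)
Line 10: ['table', 'bus'] (min_width=9, slack=6)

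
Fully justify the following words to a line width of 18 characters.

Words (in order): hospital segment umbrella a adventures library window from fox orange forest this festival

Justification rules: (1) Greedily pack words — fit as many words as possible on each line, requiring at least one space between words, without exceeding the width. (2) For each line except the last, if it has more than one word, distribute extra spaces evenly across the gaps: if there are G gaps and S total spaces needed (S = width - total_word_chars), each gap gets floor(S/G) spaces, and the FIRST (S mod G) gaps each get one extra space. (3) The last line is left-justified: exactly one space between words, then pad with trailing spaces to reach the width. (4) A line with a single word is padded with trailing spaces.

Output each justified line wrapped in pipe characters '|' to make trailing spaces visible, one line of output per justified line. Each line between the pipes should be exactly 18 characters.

Answer: |hospital   segment|
|umbrella         a|
|adventures library|
|window   from  fox|
|orange forest this|
|festival          |

Derivation:
Line 1: ['hospital', 'segment'] (min_width=16, slack=2)
Line 2: ['umbrella', 'a'] (min_width=10, slack=8)
Line 3: ['adventures', 'library'] (min_width=18, slack=0)
Line 4: ['window', 'from', 'fox'] (min_width=15, slack=3)
Line 5: ['orange', 'forest', 'this'] (min_width=18, slack=0)
Line 6: ['festival'] (min_width=8, slack=10)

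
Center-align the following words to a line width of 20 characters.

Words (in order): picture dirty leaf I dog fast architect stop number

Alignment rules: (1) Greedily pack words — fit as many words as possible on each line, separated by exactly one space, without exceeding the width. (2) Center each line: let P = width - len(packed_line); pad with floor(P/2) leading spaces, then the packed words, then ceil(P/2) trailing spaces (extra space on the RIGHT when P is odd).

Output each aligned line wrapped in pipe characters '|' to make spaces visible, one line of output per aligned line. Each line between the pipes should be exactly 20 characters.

Line 1: ['picture', 'dirty', 'leaf', 'I'] (min_width=20, slack=0)
Line 2: ['dog', 'fast', 'architect'] (min_width=18, slack=2)
Line 3: ['stop', 'number'] (min_width=11, slack=9)

Answer: |picture dirty leaf I|
| dog fast architect |
|    stop number     |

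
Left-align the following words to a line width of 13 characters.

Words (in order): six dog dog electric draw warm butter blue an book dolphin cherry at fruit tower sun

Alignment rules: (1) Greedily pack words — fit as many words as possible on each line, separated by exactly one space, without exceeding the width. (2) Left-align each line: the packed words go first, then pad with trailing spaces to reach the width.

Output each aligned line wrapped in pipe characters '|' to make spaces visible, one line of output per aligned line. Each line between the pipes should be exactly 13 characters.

Answer: |six dog dog  |
|electric draw|
|warm butter  |
|blue an book |
|dolphin      |
|cherry at    |
|fruit tower  |
|sun          |

Derivation:
Line 1: ['six', 'dog', 'dog'] (min_width=11, slack=2)
Line 2: ['electric', 'draw'] (min_width=13, slack=0)
Line 3: ['warm', 'butter'] (min_width=11, slack=2)
Line 4: ['blue', 'an', 'book'] (min_width=12, slack=1)
Line 5: ['dolphin'] (min_width=7, slack=6)
Line 6: ['cherry', 'at'] (min_width=9, slack=4)
Line 7: ['fruit', 'tower'] (min_width=11, slack=2)
Line 8: ['sun'] (min_width=3, slack=10)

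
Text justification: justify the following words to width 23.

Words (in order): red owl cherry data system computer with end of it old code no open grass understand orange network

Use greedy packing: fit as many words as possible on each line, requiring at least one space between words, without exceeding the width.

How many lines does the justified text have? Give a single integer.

Answer: 5

Derivation:
Line 1: ['red', 'owl', 'cherry', 'data'] (min_width=19, slack=4)
Line 2: ['system', 'computer', 'with'] (min_width=20, slack=3)
Line 3: ['end', 'of', 'it', 'old', 'code', 'no'] (min_width=21, slack=2)
Line 4: ['open', 'grass', 'understand'] (min_width=21, slack=2)
Line 5: ['orange', 'network'] (min_width=14, slack=9)
Total lines: 5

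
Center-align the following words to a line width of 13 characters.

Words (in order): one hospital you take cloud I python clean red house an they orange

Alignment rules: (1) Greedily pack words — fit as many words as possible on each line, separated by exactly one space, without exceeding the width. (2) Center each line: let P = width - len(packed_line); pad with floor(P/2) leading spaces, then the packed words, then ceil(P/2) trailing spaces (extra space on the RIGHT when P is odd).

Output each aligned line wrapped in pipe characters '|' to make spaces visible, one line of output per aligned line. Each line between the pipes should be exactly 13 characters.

Line 1: ['one', 'hospital'] (min_width=12, slack=1)
Line 2: ['you', 'take'] (min_width=8, slack=5)
Line 3: ['cloud', 'I'] (min_width=7, slack=6)
Line 4: ['python', 'clean'] (min_width=12, slack=1)
Line 5: ['red', 'house', 'an'] (min_width=12, slack=1)
Line 6: ['they', 'orange'] (min_width=11, slack=2)

Answer: |one hospital |
|  you take   |
|   cloud I   |
|python clean |
|red house an |
| they orange |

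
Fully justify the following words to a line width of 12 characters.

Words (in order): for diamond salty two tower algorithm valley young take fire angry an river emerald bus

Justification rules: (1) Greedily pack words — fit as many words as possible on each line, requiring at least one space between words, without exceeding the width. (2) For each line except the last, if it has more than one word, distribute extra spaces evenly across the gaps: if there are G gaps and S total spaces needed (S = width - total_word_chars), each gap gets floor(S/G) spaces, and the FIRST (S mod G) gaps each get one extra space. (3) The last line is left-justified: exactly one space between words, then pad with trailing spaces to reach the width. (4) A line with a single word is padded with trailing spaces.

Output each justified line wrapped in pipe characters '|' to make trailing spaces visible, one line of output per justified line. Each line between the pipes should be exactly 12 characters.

Answer: |for  diamond|
|salty    two|
|tower       |
|algorithm   |
|valley young|
|take    fire|
|angry     an|
|river       |
|emerald bus |

Derivation:
Line 1: ['for', 'diamond'] (min_width=11, slack=1)
Line 2: ['salty', 'two'] (min_width=9, slack=3)
Line 3: ['tower'] (min_width=5, slack=7)
Line 4: ['algorithm'] (min_width=9, slack=3)
Line 5: ['valley', 'young'] (min_width=12, slack=0)
Line 6: ['take', 'fire'] (min_width=9, slack=3)
Line 7: ['angry', 'an'] (min_width=8, slack=4)
Line 8: ['river'] (min_width=5, slack=7)
Line 9: ['emerald', 'bus'] (min_width=11, slack=1)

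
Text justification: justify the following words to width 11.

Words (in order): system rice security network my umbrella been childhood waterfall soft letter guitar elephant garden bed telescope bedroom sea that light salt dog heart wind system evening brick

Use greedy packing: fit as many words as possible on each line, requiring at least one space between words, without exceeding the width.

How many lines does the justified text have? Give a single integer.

Answer: 19

Derivation:
Line 1: ['system', 'rice'] (min_width=11, slack=0)
Line 2: ['security'] (min_width=8, slack=3)
Line 3: ['network', 'my'] (min_width=10, slack=1)
Line 4: ['umbrella'] (min_width=8, slack=3)
Line 5: ['been'] (min_width=4, slack=7)
Line 6: ['childhood'] (min_width=9, slack=2)
Line 7: ['waterfall'] (min_width=9, slack=2)
Line 8: ['soft', 'letter'] (min_width=11, slack=0)
Line 9: ['guitar'] (min_width=6, slack=5)
Line 10: ['elephant'] (min_width=8, slack=3)
Line 11: ['garden', 'bed'] (min_width=10, slack=1)
Line 12: ['telescope'] (min_width=9, slack=2)
Line 13: ['bedroom', 'sea'] (min_width=11, slack=0)
Line 14: ['that', 'light'] (min_width=10, slack=1)
Line 15: ['salt', 'dog'] (min_width=8, slack=3)
Line 16: ['heart', 'wind'] (min_width=10, slack=1)
Line 17: ['system'] (min_width=6, slack=5)
Line 18: ['evening'] (min_width=7, slack=4)
Line 19: ['brick'] (min_width=5, slack=6)
Total lines: 19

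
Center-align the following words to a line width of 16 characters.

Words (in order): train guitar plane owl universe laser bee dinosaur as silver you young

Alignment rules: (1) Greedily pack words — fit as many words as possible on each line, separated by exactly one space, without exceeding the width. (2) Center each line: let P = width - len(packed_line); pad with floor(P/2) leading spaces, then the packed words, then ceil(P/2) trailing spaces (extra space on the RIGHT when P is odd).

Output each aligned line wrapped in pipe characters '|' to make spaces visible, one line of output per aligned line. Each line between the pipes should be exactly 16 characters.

Line 1: ['train', 'guitar'] (min_width=12, slack=4)
Line 2: ['plane', 'owl'] (min_width=9, slack=7)
Line 3: ['universe', 'laser'] (min_width=14, slack=2)
Line 4: ['bee', 'dinosaur', 'as'] (min_width=15, slack=1)
Line 5: ['silver', 'you', 'young'] (min_width=16, slack=0)

Answer: |  train guitar  |
|   plane owl    |
| universe laser |
|bee dinosaur as |
|silver you young|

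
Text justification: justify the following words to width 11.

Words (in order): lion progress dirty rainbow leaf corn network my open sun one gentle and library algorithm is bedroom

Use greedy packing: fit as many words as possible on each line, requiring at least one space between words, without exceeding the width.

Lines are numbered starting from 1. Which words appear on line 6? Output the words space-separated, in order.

Answer: network my

Derivation:
Line 1: ['lion'] (min_width=4, slack=7)
Line 2: ['progress'] (min_width=8, slack=3)
Line 3: ['dirty'] (min_width=5, slack=6)
Line 4: ['rainbow'] (min_width=7, slack=4)
Line 5: ['leaf', 'corn'] (min_width=9, slack=2)
Line 6: ['network', 'my'] (min_width=10, slack=1)
Line 7: ['open', 'sun'] (min_width=8, slack=3)
Line 8: ['one', 'gentle'] (min_width=10, slack=1)
Line 9: ['and', 'library'] (min_width=11, slack=0)
Line 10: ['algorithm'] (min_width=9, slack=2)
Line 11: ['is', 'bedroom'] (min_width=10, slack=1)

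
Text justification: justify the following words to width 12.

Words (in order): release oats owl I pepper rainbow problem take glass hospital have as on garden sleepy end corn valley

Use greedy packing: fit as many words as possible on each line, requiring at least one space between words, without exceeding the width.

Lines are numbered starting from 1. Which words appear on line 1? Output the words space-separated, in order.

Answer: release oats

Derivation:
Line 1: ['release', 'oats'] (min_width=12, slack=0)
Line 2: ['owl', 'I', 'pepper'] (min_width=12, slack=0)
Line 3: ['rainbow'] (min_width=7, slack=5)
Line 4: ['problem', 'take'] (min_width=12, slack=0)
Line 5: ['glass'] (min_width=5, slack=7)
Line 6: ['hospital'] (min_width=8, slack=4)
Line 7: ['have', 'as', 'on'] (min_width=10, slack=2)
Line 8: ['garden'] (min_width=6, slack=6)
Line 9: ['sleepy', 'end'] (min_width=10, slack=2)
Line 10: ['corn', 'valley'] (min_width=11, slack=1)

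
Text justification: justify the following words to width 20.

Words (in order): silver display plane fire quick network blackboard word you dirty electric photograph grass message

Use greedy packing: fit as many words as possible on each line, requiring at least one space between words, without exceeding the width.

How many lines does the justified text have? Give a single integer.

Line 1: ['silver', 'display', 'plane'] (min_width=20, slack=0)
Line 2: ['fire', 'quick', 'network'] (min_width=18, slack=2)
Line 3: ['blackboard', 'word', 'you'] (min_width=19, slack=1)
Line 4: ['dirty', 'electric'] (min_width=14, slack=6)
Line 5: ['photograph', 'grass'] (min_width=16, slack=4)
Line 6: ['message'] (min_width=7, slack=13)
Total lines: 6

Answer: 6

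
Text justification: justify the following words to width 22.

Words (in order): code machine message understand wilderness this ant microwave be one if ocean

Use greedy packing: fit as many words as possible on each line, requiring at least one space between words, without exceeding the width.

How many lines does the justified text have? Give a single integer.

Answer: 4

Derivation:
Line 1: ['code', 'machine', 'message'] (min_width=20, slack=2)
Line 2: ['understand', 'wilderness'] (min_width=21, slack=1)
Line 3: ['this', 'ant', 'microwave', 'be'] (min_width=21, slack=1)
Line 4: ['one', 'if', 'ocean'] (min_width=12, slack=10)
Total lines: 4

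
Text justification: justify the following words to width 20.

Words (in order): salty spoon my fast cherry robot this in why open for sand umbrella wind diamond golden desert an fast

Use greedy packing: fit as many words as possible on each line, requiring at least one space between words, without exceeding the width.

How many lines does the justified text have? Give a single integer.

Answer: 6

Derivation:
Line 1: ['salty', 'spoon', 'my', 'fast'] (min_width=19, slack=1)
Line 2: ['cherry', 'robot', 'this', 'in'] (min_width=20, slack=0)
Line 3: ['why', 'open', 'for', 'sand'] (min_width=17, slack=3)
Line 4: ['umbrella', 'wind'] (min_width=13, slack=7)
Line 5: ['diamond', 'golden'] (min_width=14, slack=6)
Line 6: ['desert', 'an', 'fast'] (min_width=14, slack=6)
Total lines: 6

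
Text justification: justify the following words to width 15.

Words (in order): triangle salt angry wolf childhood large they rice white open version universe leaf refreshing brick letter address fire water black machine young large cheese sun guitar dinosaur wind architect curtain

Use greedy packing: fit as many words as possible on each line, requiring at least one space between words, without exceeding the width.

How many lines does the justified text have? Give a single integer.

Line 1: ['triangle', 'salt'] (min_width=13, slack=2)
Line 2: ['angry', 'wolf'] (min_width=10, slack=5)
Line 3: ['childhood', 'large'] (min_width=15, slack=0)
Line 4: ['they', 'rice', 'white'] (min_width=15, slack=0)
Line 5: ['open', 'version'] (min_width=12, slack=3)
Line 6: ['universe', 'leaf'] (min_width=13, slack=2)
Line 7: ['refreshing'] (min_width=10, slack=5)
Line 8: ['brick', 'letter'] (min_width=12, slack=3)
Line 9: ['address', 'fire'] (min_width=12, slack=3)
Line 10: ['water', 'black'] (min_width=11, slack=4)
Line 11: ['machine', 'young'] (min_width=13, slack=2)
Line 12: ['large', 'cheese'] (min_width=12, slack=3)
Line 13: ['sun', 'guitar'] (min_width=10, slack=5)
Line 14: ['dinosaur', 'wind'] (min_width=13, slack=2)
Line 15: ['architect'] (min_width=9, slack=6)
Line 16: ['curtain'] (min_width=7, slack=8)
Total lines: 16

Answer: 16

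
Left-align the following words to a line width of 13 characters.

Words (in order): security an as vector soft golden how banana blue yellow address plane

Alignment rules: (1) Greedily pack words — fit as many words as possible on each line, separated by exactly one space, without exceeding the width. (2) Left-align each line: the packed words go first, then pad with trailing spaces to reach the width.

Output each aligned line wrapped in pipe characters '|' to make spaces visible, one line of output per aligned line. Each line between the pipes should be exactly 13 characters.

Answer: |security an  |
|as vector    |
|soft golden  |
|how banana   |
|blue yellow  |
|address plane|

Derivation:
Line 1: ['security', 'an'] (min_width=11, slack=2)
Line 2: ['as', 'vector'] (min_width=9, slack=4)
Line 3: ['soft', 'golden'] (min_width=11, slack=2)
Line 4: ['how', 'banana'] (min_width=10, slack=3)
Line 5: ['blue', 'yellow'] (min_width=11, slack=2)
Line 6: ['address', 'plane'] (min_width=13, slack=0)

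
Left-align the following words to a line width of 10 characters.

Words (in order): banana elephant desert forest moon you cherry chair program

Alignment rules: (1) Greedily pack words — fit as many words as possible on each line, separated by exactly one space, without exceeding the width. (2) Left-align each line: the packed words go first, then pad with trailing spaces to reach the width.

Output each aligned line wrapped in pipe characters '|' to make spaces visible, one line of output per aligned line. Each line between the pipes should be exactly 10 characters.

Line 1: ['banana'] (min_width=6, slack=4)
Line 2: ['elephant'] (min_width=8, slack=2)
Line 3: ['desert'] (min_width=6, slack=4)
Line 4: ['forest'] (min_width=6, slack=4)
Line 5: ['moon', 'you'] (min_width=8, slack=2)
Line 6: ['cherry'] (min_width=6, slack=4)
Line 7: ['chair'] (min_width=5, slack=5)
Line 8: ['program'] (min_width=7, slack=3)

Answer: |banana    |
|elephant  |
|desert    |
|forest    |
|moon you  |
|cherry    |
|chair     |
|program   |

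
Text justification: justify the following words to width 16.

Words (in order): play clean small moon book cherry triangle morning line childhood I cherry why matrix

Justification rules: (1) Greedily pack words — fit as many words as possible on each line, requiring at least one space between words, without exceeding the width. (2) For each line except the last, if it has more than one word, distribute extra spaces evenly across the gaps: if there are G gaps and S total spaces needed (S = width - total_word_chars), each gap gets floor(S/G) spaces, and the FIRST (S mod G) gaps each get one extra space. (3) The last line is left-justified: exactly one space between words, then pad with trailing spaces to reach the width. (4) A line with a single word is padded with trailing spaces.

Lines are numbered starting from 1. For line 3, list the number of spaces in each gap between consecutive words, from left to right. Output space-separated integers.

Answer: 1

Derivation:
Line 1: ['play', 'clean', 'small'] (min_width=16, slack=0)
Line 2: ['moon', 'book', 'cherry'] (min_width=16, slack=0)
Line 3: ['triangle', 'morning'] (min_width=16, slack=0)
Line 4: ['line', 'childhood', 'I'] (min_width=16, slack=0)
Line 5: ['cherry', 'why'] (min_width=10, slack=6)
Line 6: ['matrix'] (min_width=6, slack=10)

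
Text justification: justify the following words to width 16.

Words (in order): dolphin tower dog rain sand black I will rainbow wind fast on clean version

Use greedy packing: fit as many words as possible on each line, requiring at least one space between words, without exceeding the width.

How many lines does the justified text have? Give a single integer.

Line 1: ['dolphin', 'tower'] (min_width=13, slack=3)
Line 2: ['dog', 'rain', 'sand'] (min_width=13, slack=3)
Line 3: ['black', 'I', 'will'] (min_width=12, slack=4)
Line 4: ['rainbow', 'wind'] (min_width=12, slack=4)
Line 5: ['fast', 'on', 'clean'] (min_width=13, slack=3)
Line 6: ['version'] (min_width=7, slack=9)
Total lines: 6

Answer: 6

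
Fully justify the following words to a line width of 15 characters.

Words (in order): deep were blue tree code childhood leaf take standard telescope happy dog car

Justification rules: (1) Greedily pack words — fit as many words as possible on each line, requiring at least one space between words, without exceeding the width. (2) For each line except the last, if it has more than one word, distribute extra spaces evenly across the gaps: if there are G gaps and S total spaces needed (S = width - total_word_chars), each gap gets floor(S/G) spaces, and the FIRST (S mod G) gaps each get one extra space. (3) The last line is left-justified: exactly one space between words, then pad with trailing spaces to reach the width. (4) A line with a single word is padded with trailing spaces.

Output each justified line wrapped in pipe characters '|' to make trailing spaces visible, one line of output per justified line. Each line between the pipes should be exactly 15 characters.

Line 1: ['deep', 'were', 'blue'] (min_width=14, slack=1)
Line 2: ['tree', 'code'] (min_width=9, slack=6)
Line 3: ['childhood', 'leaf'] (min_width=14, slack=1)
Line 4: ['take', 'standard'] (min_width=13, slack=2)
Line 5: ['telescope', 'happy'] (min_width=15, slack=0)
Line 6: ['dog', 'car'] (min_width=7, slack=8)

Answer: |deep  were blue|
|tree       code|
|childhood  leaf|
|take   standard|
|telescope happy|
|dog car        |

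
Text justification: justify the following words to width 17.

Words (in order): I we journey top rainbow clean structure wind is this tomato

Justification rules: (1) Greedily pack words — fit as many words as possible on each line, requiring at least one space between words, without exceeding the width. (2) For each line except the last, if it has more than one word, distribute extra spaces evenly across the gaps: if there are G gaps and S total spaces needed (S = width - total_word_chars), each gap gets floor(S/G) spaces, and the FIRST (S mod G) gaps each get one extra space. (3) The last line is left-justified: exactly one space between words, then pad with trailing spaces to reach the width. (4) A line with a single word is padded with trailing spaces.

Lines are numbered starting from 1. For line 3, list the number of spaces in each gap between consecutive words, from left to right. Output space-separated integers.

Line 1: ['I', 'we', 'journey', 'top'] (min_width=16, slack=1)
Line 2: ['rainbow', 'clean'] (min_width=13, slack=4)
Line 3: ['structure', 'wind', 'is'] (min_width=17, slack=0)
Line 4: ['this', 'tomato'] (min_width=11, slack=6)

Answer: 1 1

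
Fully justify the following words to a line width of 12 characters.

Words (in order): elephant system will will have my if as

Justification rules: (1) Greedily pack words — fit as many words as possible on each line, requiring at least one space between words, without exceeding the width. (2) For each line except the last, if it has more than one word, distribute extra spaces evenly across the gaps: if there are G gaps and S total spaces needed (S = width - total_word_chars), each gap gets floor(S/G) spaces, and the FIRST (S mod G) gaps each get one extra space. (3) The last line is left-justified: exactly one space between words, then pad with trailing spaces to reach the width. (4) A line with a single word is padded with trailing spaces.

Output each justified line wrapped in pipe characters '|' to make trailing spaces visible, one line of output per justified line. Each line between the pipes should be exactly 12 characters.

Line 1: ['elephant'] (min_width=8, slack=4)
Line 2: ['system', 'will'] (min_width=11, slack=1)
Line 3: ['will', 'have', 'my'] (min_width=12, slack=0)
Line 4: ['if', 'as'] (min_width=5, slack=7)

Answer: |elephant    |
|system  will|
|will have my|
|if as       |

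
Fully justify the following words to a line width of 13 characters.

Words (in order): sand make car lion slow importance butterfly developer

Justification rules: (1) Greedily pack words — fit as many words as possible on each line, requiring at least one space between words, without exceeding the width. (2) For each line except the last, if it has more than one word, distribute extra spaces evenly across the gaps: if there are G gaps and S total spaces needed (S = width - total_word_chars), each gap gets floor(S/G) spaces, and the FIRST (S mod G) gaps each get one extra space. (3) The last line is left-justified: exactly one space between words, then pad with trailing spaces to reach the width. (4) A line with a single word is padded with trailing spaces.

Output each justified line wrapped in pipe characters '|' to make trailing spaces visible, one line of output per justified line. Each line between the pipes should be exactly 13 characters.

Line 1: ['sand', 'make', 'car'] (min_width=13, slack=0)
Line 2: ['lion', 'slow'] (min_width=9, slack=4)
Line 3: ['importance'] (min_width=10, slack=3)
Line 4: ['butterfly'] (min_width=9, slack=4)
Line 5: ['developer'] (min_width=9, slack=4)

Answer: |sand make car|
|lion     slow|
|importance   |
|butterfly    |
|developer    |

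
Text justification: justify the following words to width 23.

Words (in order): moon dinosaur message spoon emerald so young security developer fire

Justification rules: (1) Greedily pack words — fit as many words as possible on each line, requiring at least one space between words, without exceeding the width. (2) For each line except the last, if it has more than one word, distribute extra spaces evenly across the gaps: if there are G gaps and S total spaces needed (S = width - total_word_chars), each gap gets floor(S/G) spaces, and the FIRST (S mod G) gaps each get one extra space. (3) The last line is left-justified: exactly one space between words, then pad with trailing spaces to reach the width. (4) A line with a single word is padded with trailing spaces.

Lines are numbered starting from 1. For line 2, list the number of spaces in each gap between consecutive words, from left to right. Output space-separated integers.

Line 1: ['moon', 'dinosaur', 'message'] (min_width=21, slack=2)
Line 2: ['spoon', 'emerald', 'so', 'young'] (min_width=22, slack=1)
Line 3: ['security', 'developer', 'fire'] (min_width=23, slack=0)

Answer: 2 1 1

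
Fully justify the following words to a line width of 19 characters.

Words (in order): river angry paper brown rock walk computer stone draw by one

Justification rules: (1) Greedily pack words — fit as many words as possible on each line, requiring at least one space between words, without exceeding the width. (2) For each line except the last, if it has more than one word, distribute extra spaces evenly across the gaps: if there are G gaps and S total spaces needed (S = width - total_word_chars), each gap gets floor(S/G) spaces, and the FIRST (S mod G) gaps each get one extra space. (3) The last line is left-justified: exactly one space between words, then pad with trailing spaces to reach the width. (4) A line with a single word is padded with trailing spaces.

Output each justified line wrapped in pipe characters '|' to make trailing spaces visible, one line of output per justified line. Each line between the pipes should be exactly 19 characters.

Answer: |river  angry  paper|
|brown   rock   walk|
|computer stone draw|
|by one             |

Derivation:
Line 1: ['river', 'angry', 'paper'] (min_width=17, slack=2)
Line 2: ['brown', 'rock', 'walk'] (min_width=15, slack=4)
Line 3: ['computer', 'stone', 'draw'] (min_width=19, slack=0)
Line 4: ['by', 'one'] (min_width=6, slack=13)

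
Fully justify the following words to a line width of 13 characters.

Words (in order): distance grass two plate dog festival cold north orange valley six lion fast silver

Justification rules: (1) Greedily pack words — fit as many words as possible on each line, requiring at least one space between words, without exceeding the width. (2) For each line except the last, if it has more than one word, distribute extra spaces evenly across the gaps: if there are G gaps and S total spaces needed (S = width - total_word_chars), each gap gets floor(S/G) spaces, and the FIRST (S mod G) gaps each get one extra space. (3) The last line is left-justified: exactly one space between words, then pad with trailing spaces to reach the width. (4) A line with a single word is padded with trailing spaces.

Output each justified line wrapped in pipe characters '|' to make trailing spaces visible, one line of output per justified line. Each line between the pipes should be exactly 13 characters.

Answer: |distance     |
|grass     two|
|plate     dog|
|festival cold|
|north  orange|
|valley    six|
|lion     fast|
|silver       |

Derivation:
Line 1: ['distance'] (min_width=8, slack=5)
Line 2: ['grass', 'two'] (min_width=9, slack=4)
Line 3: ['plate', 'dog'] (min_width=9, slack=4)
Line 4: ['festival', 'cold'] (min_width=13, slack=0)
Line 5: ['north', 'orange'] (min_width=12, slack=1)
Line 6: ['valley', 'six'] (min_width=10, slack=3)
Line 7: ['lion', 'fast'] (min_width=9, slack=4)
Line 8: ['silver'] (min_width=6, slack=7)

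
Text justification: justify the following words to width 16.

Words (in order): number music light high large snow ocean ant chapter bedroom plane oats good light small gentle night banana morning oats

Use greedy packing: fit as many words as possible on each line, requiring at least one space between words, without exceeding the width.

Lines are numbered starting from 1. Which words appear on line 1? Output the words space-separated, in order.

Answer: number music

Derivation:
Line 1: ['number', 'music'] (min_width=12, slack=4)
Line 2: ['light', 'high', 'large'] (min_width=16, slack=0)
Line 3: ['snow', 'ocean', 'ant'] (min_width=14, slack=2)
Line 4: ['chapter', 'bedroom'] (min_width=15, slack=1)
Line 5: ['plane', 'oats', 'good'] (min_width=15, slack=1)
Line 6: ['light', 'small'] (min_width=11, slack=5)
Line 7: ['gentle', 'night'] (min_width=12, slack=4)
Line 8: ['banana', 'morning'] (min_width=14, slack=2)
Line 9: ['oats'] (min_width=4, slack=12)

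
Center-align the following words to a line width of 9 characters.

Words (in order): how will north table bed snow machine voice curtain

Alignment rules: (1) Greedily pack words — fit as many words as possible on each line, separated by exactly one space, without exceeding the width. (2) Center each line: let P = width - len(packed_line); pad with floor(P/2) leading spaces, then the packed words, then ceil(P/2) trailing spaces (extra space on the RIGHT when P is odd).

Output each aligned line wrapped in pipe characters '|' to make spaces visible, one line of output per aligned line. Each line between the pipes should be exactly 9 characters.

Answer: |how will |
|  north  |
|table bed|
|  snow   |
| machine |
|  voice  |
| curtain |

Derivation:
Line 1: ['how', 'will'] (min_width=8, slack=1)
Line 2: ['north'] (min_width=5, slack=4)
Line 3: ['table', 'bed'] (min_width=9, slack=0)
Line 4: ['snow'] (min_width=4, slack=5)
Line 5: ['machine'] (min_width=7, slack=2)
Line 6: ['voice'] (min_width=5, slack=4)
Line 7: ['curtain'] (min_width=7, slack=2)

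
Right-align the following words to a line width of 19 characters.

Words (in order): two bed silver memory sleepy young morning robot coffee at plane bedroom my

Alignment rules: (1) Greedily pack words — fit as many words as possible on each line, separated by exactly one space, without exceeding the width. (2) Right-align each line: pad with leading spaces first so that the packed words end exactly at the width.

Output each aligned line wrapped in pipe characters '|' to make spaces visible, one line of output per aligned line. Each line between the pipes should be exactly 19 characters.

Line 1: ['two', 'bed', 'silver'] (min_width=14, slack=5)
Line 2: ['memory', 'sleepy', 'young'] (min_width=19, slack=0)
Line 3: ['morning', 'robot'] (min_width=13, slack=6)
Line 4: ['coffee', 'at', 'plane'] (min_width=15, slack=4)
Line 5: ['bedroom', 'my'] (min_width=10, slack=9)

Answer: |     two bed silver|
|memory sleepy young|
|      morning robot|
|    coffee at plane|
|         bedroom my|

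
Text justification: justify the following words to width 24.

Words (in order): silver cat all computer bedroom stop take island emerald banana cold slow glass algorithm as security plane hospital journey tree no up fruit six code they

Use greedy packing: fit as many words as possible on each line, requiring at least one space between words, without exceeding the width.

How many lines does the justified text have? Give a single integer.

Line 1: ['silver', 'cat', 'all', 'computer'] (min_width=23, slack=1)
Line 2: ['bedroom', 'stop', 'take', 'island'] (min_width=24, slack=0)
Line 3: ['emerald', 'banana', 'cold', 'slow'] (min_width=24, slack=0)
Line 4: ['glass', 'algorithm', 'as'] (min_width=18, slack=6)
Line 5: ['security', 'plane', 'hospital'] (min_width=23, slack=1)
Line 6: ['journey', 'tree', 'no', 'up', 'fruit'] (min_width=24, slack=0)
Line 7: ['six', 'code', 'they'] (min_width=13, slack=11)
Total lines: 7

Answer: 7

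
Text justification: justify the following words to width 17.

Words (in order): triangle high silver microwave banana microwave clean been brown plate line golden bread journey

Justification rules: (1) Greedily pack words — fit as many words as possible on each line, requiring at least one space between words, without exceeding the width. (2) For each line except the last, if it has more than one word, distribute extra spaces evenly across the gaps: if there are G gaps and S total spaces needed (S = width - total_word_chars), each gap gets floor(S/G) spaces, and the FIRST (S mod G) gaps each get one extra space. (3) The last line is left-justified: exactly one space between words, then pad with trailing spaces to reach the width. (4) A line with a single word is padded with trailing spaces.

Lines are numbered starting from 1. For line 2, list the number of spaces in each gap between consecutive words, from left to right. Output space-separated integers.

Answer: 2

Derivation:
Line 1: ['triangle', 'high'] (min_width=13, slack=4)
Line 2: ['silver', 'microwave'] (min_width=16, slack=1)
Line 3: ['banana', 'microwave'] (min_width=16, slack=1)
Line 4: ['clean', 'been', 'brown'] (min_width=16, slack=1)
Line 5: ['plate', 'line', 'golden'] (min_width=17, slack=0)
Line 6: ['bread', 'journey'] (min_width=13, slack=4)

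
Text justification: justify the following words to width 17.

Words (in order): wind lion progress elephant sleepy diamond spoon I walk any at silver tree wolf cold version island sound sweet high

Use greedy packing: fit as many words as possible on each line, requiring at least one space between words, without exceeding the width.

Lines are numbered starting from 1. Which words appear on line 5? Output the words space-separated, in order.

Line 1: ['wind', 'lion'] (min_width=9, slack=8)
Line 2: ['progress', 'elephant'] (min_width=17, slack=0)
Line 3: ['sleepy', 'diamond'] (min_width=14, slack=3)
Line 4: ['spoon', 'I', 'walk', 'any'] (min_width=16, slack=1)
Line 5: ['at', 'silver', 'tree'] (min_width=14, slack=3)
Line 6: ['wolf', 'cold', 'version'] (min_width=17, slack=0)
Line 7: ['island', 'sound'] (min_width=12, slack=5)
Line 8: ['sweet', 'high'] (min_width=10, slack=7)

Answer: at silver tree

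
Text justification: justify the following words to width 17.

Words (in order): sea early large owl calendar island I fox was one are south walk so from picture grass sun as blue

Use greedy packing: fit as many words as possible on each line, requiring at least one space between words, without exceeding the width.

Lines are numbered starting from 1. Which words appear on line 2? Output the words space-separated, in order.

Line 1: ['sea', 'early', 'large'] (min_width=15, slack=2)
Line 2: ['owl', 'calendar'] (min_width=12, slack=5)
Line 3: ['island', 'I', 'fox', 'was'] (min_width=16, slack=1)
Line 4: ['one', 'are', 'south'] (min_width=13, slack=4)
Line 5: ['walk', 'so', 'from'] (min_width=12, slack=5)
Line 6: ['picture', 'grass', 'sun'] (min_width=17, slack=0)
Line 7: ['as', 'blue'] (min_width=7, slack=10)

Answer: owl calendar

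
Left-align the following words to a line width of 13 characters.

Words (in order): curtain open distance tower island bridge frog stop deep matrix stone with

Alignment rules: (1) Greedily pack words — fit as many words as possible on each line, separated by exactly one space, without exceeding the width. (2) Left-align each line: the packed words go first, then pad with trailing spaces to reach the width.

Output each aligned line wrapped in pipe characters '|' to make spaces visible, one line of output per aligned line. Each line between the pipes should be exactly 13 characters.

Line 1: ['curtain', 'open'] (min_width=12, slack=1)
Line 2: ['distance'] (min_width=8, slack=5)
Line 3: ['tower', 'island'] (min_width=12, slack=1)
Line 4: ['bridge', 'frog'] (min_width=11, slack=2)
Line 5: ['stop', 'deep'] (min_width=9, slack=4)
Line 6: ['matrix', 'stone'] (min_width=12, slack=1)
Line 7: ['with'] (min_width=4, slack=9)

Answer: |curtain open |
|distance     |
|tower island |
|bridge frog  |
|stop deep    |
|matrix stone |
|with         |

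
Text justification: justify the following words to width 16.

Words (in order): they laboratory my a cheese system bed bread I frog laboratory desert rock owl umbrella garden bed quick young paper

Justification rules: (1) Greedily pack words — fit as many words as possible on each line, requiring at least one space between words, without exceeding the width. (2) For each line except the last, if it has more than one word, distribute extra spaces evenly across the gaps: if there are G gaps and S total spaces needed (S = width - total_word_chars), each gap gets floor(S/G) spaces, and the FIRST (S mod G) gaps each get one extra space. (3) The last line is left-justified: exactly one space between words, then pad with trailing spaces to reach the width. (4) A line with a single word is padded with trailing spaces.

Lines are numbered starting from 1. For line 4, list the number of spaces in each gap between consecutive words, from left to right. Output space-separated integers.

Line 1: ['they', 'laboratory'] (min_width=15, slack=1)
Line 2: ['my', 'a', 'cheese'] (min_width=11, slack=5)
Line 3: ['system', 'bed', 'bread'] (min_width=16, slack=0)
Line 4: ['I', 'frog'] (min_width=6, slack=10)
Line 5: ['laboratory'] (min_width=10, slack=6)
Line 6: ['desert', 'rock', 'owl'] (min_width=15, slack=1)
Line 7: ['umbrella', 'garden'] (min_width=15, slack=1)
Line 8: ['bed', 'quick', 'young'] (min_width=15, slack=1)
Line 9: ['paper'] (min_width=5, slack=11)

Answer: 11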